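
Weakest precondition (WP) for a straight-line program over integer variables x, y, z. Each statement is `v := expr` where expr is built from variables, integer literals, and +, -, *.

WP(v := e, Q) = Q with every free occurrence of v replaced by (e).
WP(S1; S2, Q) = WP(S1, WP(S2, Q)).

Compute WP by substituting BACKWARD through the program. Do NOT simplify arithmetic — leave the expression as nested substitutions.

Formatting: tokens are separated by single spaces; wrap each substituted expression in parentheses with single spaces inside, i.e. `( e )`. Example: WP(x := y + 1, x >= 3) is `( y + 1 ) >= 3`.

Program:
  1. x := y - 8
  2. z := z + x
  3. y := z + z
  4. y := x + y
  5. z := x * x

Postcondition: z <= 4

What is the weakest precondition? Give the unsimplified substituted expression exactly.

Answer: ( ( y - 8 ) * ( y - 8 ) ) <= 4

Derivation:
post: z <= 4
stmt 5: z := x * x  -- replace 1 occurrence(s) of z with (x * x)
  => ( x * x ) <= 4
stmt 4: y := x + y  -- replace 0 occurrence(s) of y with (x + y)
  => ( x * x ) <= 4
stmt 3: y := z + z  -- replace 0 occurrence(s) of y with (z + z)
  => ( x * x ) <= 4
stmt 2: z := z + x  -- replace 0 occurrence(s) of z with (z + x)
  => ( x * x ) <= 4
stmt 1: x := y - 8  -- replace 2 occurrence(s) of x with (y - 8)
  => ( ( y - 8 ) * ( y - 8 ) ) <= 4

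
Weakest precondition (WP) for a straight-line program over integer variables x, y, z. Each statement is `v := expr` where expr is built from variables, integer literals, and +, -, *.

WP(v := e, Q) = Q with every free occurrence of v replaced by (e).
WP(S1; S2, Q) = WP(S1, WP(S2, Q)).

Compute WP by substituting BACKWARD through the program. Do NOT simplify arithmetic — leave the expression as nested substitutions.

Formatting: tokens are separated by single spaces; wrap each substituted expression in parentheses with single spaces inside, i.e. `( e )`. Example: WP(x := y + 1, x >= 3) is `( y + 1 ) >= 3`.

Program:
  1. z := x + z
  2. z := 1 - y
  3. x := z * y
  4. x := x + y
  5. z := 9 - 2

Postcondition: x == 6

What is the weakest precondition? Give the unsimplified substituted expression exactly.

Answer: ( ( ( 1 - y ) * y ) + y ) == 6

Derivation:
post: x == 6
stmt 5: z := 9 - 2  -- replace 0 occurrence(s) of z with (9 - 2)
  => x == 6
stmt 4: x := x + y  -- replace 1 occurrence(s) of x with (x + y)
  => ( x + y ) == 6
stmt 3: x := z * y  -- replace 1 occurrence(s) of x with (z * y)
  => ( ( z * y ) + y ) == 6
stmt 2: z := 1 - y  -- replace 1 occurrence(s) of z with (1 - y)
  => ( ( ( 1 - y ) * y ) + y ) == 6
stmt 1: z := x + z  -- replace 0 occurrence(s) of z with (x + z)
  => ( ( ( 1 - y ) * y ) + y ) == 6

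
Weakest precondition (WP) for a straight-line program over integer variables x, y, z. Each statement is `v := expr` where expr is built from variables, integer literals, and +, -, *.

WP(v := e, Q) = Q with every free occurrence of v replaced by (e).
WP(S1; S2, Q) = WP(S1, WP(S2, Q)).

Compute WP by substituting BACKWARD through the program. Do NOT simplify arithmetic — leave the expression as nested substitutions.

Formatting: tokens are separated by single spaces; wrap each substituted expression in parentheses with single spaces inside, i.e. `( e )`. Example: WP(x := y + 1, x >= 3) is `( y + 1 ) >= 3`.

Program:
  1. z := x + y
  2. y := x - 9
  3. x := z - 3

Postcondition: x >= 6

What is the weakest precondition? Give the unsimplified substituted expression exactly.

post: x >= 6
stmt 3: x := z - 3  -- replace 1 occurrence(s) of x with (z - 3)
  => ( z - 3 ) >= 6
stmt 2: y := x - 9  -- replace 0 occurrence(s) of y with (x - 9)
  => ( z - 3 ) >= 6
stmt 1: z := x + y  -- replace 1 occurrence(s) of z with (x + y)
  => ( ( x + y ) - 3 ) >= 6

Answer: ( ( x + y ) - 3 ) >= 6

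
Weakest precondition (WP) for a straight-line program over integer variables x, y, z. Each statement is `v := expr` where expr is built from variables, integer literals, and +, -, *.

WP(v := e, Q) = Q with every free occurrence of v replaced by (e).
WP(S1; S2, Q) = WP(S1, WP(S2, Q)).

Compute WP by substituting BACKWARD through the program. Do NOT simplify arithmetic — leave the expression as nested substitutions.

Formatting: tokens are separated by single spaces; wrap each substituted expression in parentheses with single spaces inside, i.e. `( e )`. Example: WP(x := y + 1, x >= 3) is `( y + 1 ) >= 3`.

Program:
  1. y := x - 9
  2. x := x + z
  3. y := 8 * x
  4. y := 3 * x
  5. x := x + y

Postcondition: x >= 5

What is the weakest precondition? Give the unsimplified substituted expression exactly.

post: x >= 5
stmt 5: x := x + y  -- replace 1 occurrence(s) of x with (x + y)
  => ( x + y ) >= 5
stmt 4: y := 3 * x  -- replace 1 occurrence(s) of y with (3 * x)
  => ( x + ( 3 * x ) ) >= 5
stmt 3: y := 8 * x  -- replace 0 occurrence(s) of y with (8 * x)
  => ( x + ( 3 * x ) ) >= 5
stmt 2: x := x + z  -- replace 2 occurrence(s) of x with (x + z)
  => ( ( x + z ) + ( 3 * ( x + z ) ) ) >= 5
stmt 1: y := x - 9  -- replace 0 occurrence(s) of y with (x - 9)
  => ( ( x + z ) + ( 3 * ( x + z ) ) ) >= 5

Answer: ( ( x + z ) + ( 3 * ( x + z ) ) ) >= 5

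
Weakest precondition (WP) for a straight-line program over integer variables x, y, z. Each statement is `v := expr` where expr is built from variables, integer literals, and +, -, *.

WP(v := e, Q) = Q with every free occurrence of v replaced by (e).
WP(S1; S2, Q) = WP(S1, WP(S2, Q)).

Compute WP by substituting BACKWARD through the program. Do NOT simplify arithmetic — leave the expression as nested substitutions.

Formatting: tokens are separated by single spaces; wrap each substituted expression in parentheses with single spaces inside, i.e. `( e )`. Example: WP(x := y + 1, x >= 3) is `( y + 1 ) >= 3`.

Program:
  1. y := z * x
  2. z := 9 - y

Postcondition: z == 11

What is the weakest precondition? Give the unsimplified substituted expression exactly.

post: z == 11
stmt 2: z := 9 - y  -- replace 1 occurrence(s) of z with (9 - y)
  => ( 9 - y ) == 11
stmt 1: y := z * x  -- replace 1 occurrence(s) of y with (z * x)
  => ( 9 - ( z * x ) ) == 11

Answer: ( 9 - ( z * x ) ) == 11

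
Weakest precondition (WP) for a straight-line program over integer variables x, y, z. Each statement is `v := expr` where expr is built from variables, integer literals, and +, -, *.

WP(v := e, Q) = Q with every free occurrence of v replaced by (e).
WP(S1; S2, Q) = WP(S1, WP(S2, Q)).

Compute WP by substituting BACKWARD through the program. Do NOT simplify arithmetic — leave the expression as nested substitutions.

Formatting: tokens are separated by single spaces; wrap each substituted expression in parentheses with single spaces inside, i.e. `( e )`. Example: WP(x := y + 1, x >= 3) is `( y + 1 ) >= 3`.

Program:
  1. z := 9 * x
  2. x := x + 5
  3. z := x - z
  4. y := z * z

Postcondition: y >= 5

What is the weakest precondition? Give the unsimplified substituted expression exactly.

post: y >= 5
stmt 4: y := z * z  -- replace 1 occurrence(s) of y with (z * z)
  => ( z * z ) >= 5
stmt 3: z := x - z  -- replace 2 occurrence(s) of z with (x - z)
  => ( ( x - z ) * ( x - z ) ) >= 5
stmt 2: x := x + 5  -- replace 2 occurrence(s) of x with (x + 5)
  => ( ( ( x + 5 ) - z ) * ( ( x + 5 ) - z ) ) >= 5
stmt 1: z := 9 * x  -- replace 2 occurrence(s) of z with (9 * x)
  => ( ( ( x + 5 ) - ( 9 * x ) ) * ( ( x + 5 ) - ( 9 * x ) ) ) >= 5

Answer: ( ( ( x + 5 ) - ( 9 * x ) ) * ( ( x + 5 ) - ( 9 * x ) ) ) >= 5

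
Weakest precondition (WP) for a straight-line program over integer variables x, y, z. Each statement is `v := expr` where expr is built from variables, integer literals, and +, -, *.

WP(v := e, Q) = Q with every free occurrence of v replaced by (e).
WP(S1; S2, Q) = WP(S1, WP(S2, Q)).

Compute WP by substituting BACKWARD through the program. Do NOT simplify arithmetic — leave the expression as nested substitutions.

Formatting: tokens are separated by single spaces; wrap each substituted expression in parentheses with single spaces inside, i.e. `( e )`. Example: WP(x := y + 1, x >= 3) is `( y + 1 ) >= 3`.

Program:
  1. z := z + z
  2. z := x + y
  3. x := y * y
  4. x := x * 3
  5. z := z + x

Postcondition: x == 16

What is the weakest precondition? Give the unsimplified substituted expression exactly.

Answer: ( ( y * y ) * 3 ) == 16

Derivation:
post: x == 16
stmt 5: z := z + x  -- replace 0 occurrence(s) of z with (z + x)
  => x == 16
stmt 4: x := x * 3  -- replace 1 occurrence(s) of x with (x * 3)
  => ( x * 3 ) == 16
stmt 3: x := y * y  -- replace 1 occurrence(s) of x with (y * y)
  => ( ( y * y ) * 3 ) == 16
stmt 2: z := x + y  -- replace 0 occurrence(s) of z with (x + y)
  => ( ( y * y ) * 3 ) == 16
stmt 1: z := z + z  -- replace 0 occurrence(s) of z with (z + z)
  => ( ( y * y ) * 3 ) == 16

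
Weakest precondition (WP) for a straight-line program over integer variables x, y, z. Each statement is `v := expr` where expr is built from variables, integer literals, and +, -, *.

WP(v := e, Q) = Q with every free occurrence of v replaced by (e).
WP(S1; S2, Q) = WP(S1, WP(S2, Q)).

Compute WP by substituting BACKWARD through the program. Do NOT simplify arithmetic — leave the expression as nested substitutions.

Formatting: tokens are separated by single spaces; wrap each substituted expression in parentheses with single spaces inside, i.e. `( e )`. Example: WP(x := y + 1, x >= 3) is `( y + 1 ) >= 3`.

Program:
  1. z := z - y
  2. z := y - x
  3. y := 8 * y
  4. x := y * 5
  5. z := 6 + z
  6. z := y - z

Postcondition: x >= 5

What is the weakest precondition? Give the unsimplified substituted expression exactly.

Answer: ( ( 8 * y ) * 5 ) >= 5

Derivation:
post: x >= 5
stmt 6: z := y - z  -- replace 0 occurrence(s) of z with (y - z)
  => x >= 5
stmt 5: z := 6 + z  -- replace 0 occurrence(s) of z with (6 + z)
  => x >= 5
stmt 4: x := y * 5  -- replace 1 occurrence(s) of x with (y * 5)
  => ( y * 5 ) >= 5
stmt 3: y := 8 * y  -- replace 1 occurrence(s) of y with (8 * y)
  => ( ( 8 * y ) * 5 ) >= 5
stmt 2: z := y - x  -- replace 0 occurrence(s) of z with (y - x)
  => ( ( 8 * y ) * 5 ) >= 5
stmt 1: z := z - y  -- replace 0 occurrence(s) of z with (z - y)
  => ( ( 8 * y ) * 5 ) >= 5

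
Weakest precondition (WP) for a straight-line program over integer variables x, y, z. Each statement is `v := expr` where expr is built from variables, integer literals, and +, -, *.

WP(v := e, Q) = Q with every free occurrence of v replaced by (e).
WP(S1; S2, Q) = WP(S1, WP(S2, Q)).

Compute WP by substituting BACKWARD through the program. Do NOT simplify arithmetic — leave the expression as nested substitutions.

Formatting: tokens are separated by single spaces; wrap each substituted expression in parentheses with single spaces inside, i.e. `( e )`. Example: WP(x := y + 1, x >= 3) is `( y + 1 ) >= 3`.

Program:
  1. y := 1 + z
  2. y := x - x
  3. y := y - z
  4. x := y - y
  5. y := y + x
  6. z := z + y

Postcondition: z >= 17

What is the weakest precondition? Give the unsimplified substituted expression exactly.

Answer: ( z + ( ( ( x - x ) - z ) + ( ( ( x - x ) - z ) - ( ( x - x ) - z ) ) ) ) >= 17

Derivation:
post: z >= 17
stmt 6: z := z + y  -- replace 1 occurrence(s) of z with (z + y)
  => ( z + y ) >= 17
stmt 5: y := y + x  -- replace 1 occurrence(s) of y with (y + x)
  => ( z + ( y + x ) ) >= 17
stmt 4: x := y - y  -- replace 1 occurrence(s) of x with (y - y)
  => ( z + ( y + ( y - y ) ) ) >= 17
stmt 3: y := y - z  -- replace 3 occurrence(s) of y with (y - z)
  => ( z + ( ( y - z ) + ( ( y - z ) - ( y - z ) ) ) ) >= 17
stmt 2: y := x - x  -- replace 3 occurrence(s) of y with (x - x)
  => ( z + ( ( ( x - x ) - z ) + ( ( ( x - x ) - z ) - ( ( x - x ) - z ) ) ) ) >= 17
stmt 1: y := 1 + z  -- replace 0 occurrence(s) of y with (1 + z)
  => ( z + ( ( ( x - x ) - z ) + ( ( ( x - x ) - z ) - ( ( x - x ) - z ) ) ) ) >= 17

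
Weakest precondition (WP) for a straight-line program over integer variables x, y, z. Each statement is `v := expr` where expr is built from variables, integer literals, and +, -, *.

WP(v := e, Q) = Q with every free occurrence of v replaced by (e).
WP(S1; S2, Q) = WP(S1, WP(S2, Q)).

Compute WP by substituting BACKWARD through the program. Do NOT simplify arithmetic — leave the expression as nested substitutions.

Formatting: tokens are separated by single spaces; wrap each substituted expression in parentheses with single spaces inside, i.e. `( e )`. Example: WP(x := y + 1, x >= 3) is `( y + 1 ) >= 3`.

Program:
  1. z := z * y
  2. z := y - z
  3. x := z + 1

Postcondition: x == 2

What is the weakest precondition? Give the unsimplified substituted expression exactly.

post: x == 2
stmt 3: x := z + 1  -- replace 1 occurrence(s) of x with (z + 1)
  => ( z + 1 ) == 2
stmt 2: z := y - z  -- replace 1 occurrence(s) of z with (y - z)
  => ( ( y - z ) + 1 ) == 2
stmt 1: z := z * y  -- replace 1 occurrence(s) of z with (z * y)
  => ( ( y - ( z * y ) ) + 1 ) == 2

Answer: ( ( y - ( z * y ) ) + 1 ) == 2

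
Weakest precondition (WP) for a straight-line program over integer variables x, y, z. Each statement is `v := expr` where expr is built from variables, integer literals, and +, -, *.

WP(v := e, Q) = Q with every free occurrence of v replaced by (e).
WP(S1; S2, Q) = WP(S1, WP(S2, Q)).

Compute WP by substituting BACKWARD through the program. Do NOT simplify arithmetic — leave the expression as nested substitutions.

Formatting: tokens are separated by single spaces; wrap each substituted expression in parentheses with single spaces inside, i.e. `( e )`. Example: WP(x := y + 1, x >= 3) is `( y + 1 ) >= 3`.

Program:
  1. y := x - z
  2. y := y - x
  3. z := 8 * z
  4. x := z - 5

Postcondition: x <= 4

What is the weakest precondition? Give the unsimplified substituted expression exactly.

Answer: ( ( 8 * z ) - 5 ) <= 4

Derivation:
post: x <= 4
stmt 4: x := z - 5  -- replace 1 occurrence(s) of x with (z - 5)
  => ( z - 5 ) <= 4
stmt 3: z := 8 * z  -- replace 1 occurrence(s) of z with (8 * z)
  => ( ( 8 * z ) - 5 ) <= 4
stmt 2: y := y - x  -- replace 0 occurrence(s) of y with (y - x)
  => ( ( 8 * z ) - 5 ) <= 4
stmt 1: y := x - z  -- replace 0 occurrence(s) of y with (x - z)
  => ( ( 8 * z ) - 5 ) <= 4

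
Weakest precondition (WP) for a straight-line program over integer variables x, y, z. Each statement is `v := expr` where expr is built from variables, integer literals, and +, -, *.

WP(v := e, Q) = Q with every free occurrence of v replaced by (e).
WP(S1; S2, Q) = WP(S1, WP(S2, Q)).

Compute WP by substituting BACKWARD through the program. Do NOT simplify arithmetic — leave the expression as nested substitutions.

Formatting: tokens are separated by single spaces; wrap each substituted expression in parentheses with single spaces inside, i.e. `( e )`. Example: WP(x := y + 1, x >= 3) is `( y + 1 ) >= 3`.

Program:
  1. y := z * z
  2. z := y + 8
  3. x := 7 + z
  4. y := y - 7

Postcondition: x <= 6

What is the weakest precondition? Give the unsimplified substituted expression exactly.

Answer: ( 7 + ( ( z * z ) + 8 ) ) <= 6

Derivation:
post: x <= 6
stmt 4: y := y - 7  -- replace 0 occurrence(s) of y with (y - 7)
  => x <= 6
stmt 3: x := 7 + z  -- replace 1 occurrence(s) of x with (7 + z)
  => ( 7 + z ) <= 6
stmt 2: z := y + 8  -- replace 1 occurrence(s) of z with (y + 8)
  => ( 7 + ( y + 8 ) ) <= 6
stmt 1: y := z * z  -- replace 1 occurrence(s) of y with (z * z)
  => ( 7 + ( ( z * z ) + 8 ) ) <= 6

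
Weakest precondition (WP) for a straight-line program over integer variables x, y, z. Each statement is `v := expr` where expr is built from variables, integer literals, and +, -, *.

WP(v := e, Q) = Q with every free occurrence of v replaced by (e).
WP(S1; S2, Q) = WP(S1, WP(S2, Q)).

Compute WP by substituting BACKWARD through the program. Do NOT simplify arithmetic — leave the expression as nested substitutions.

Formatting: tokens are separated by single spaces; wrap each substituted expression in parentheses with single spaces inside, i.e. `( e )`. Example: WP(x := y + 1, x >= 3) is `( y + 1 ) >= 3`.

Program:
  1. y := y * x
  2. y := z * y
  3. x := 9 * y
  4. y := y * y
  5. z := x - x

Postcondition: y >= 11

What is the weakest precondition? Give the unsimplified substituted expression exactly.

post: y >= 11
stmt 5: z := x - x  -- replace 0 occurrence(s) of z with (x - x)
  => y >= 11
stmt 4: y := y * y  -- replace 1 occurrence(s) of y with (y * y)
  => ( y * y ) >= 11
stmt 3: x := 9 * y  -- replace 0 occurrence(s) of x with (9 * y)
  => ( y * y ) >= 11
stmt 2: y := z * y  -- replace 2 occurrence(s) of y with (z * y)
  => ( ( z * y ) * ( z * y ) ) >= 11
stmt 1: y := y * x  -- replace 2 occurrence(s) of y with (y * x)
  => ( ( z * ( y * x ) ) * ( z * ( y * x ) ) ) >= 11

Answer: ( ( z * ( y * x ) ) * ( z * ( y * x ) ) ) >= 11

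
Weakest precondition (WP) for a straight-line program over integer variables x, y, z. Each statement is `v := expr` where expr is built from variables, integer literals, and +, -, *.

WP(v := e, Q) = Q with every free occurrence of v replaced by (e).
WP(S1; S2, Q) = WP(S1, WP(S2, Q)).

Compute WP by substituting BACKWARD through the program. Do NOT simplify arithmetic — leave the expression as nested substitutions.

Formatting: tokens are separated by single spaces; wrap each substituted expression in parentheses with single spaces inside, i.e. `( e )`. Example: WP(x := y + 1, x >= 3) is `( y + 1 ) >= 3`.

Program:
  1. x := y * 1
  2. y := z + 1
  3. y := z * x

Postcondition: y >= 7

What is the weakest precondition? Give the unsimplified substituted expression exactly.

post: y >= 7
stmt 3: y := z * x  -- replace 1 occurrence(s) of y with (z * x)
  => ( z * x ) >= 7
stmt 2: y := z + 1  -- replace 0 occurrence(s) of y with (z + 1)
  => ( z * x ) >= 7
stmt 1: x := y * 1  -- replace 1 occurrence(s) of x with (y * 1)
  => ( z * ( y * 1 ) ) >= 7

Answer: ( z * ( y * 1 ) ) >= 7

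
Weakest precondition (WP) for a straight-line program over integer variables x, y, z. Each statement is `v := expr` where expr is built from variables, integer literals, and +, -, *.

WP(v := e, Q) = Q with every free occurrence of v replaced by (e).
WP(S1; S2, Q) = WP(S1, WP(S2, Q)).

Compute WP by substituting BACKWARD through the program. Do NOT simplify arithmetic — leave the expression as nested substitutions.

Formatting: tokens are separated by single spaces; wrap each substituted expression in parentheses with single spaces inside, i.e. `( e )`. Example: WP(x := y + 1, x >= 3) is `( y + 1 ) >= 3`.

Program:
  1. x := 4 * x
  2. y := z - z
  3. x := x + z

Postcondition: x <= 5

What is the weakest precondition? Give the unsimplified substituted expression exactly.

Answer: ( ( 4 * x ) + z ) <= 5

Derivation:
post: x <= 5
stmt 3: x := x + z  -- replace 1 occurrence(s) of x with (x + z)
  => ( x + z ) <= 5
stmt 2: y := z - z  -- replace 0 occurrence(s) of y with (z - z)
  => ( x + z ) <= 5
stmt 1: x := 4 * x  -- replace 1 occurrence(s) of x with (4 * x)
  => ( ( 4 * x ) + z ) <= 5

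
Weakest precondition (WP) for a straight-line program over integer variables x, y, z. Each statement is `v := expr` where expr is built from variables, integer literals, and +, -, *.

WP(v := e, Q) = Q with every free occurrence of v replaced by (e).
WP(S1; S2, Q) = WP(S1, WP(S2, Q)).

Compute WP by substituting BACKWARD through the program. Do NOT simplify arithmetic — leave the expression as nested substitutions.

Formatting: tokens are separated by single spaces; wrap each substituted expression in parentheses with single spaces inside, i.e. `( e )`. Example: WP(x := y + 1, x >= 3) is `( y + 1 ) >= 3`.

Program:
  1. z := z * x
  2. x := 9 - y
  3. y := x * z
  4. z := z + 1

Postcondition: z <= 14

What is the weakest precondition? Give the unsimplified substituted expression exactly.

Answer: ( ( z * x ) + 1 ) <= 14

Derivation:
post: z <= 14
stmt 4: z := z + 1  -- replace 1 occurrence(s) of z with (z + 1)
  => ( z + 1 ) <= 14
stmt 3: y := x * z  -- replace 0 occurrence(s) of y with (x * z)
  => ( z + 1 ) <= 14
stmt 2: x := 9 - y  -- replace 0 occurrence(s) of x with (9 - y)
  => ( z + 1 ) <= 14
stmt 1: z := z * x  -- replace 1 occurrence(s) of z with (z * x)
  => ( ( z * x ) + 1 ) <= 14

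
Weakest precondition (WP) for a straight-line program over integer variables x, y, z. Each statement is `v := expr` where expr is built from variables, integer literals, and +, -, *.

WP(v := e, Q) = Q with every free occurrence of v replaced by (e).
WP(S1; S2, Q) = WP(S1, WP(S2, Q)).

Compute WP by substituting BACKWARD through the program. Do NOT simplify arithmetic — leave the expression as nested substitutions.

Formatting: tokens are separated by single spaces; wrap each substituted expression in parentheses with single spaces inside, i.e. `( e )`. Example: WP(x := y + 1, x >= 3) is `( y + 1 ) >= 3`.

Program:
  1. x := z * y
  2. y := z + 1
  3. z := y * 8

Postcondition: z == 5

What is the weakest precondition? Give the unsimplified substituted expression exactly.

post: z == 5
stmt 3: z := y * 8  -- replace 1 occurrence(s) of z with (y * 8)
  => ( y * 8 ) == 5
stmt 2: y := z + 1  -- replace 1 occurrence(s) of y with (z + 1)
  => ( ( z + 1 ) * 8 ) == 5
stmt 1: x := z * y  -- replace 0 occurrence(s) of x with (z * y)
  => ( ( z + 1 ) * 8 ) == 5

Answer: ( ( z + 1 ) * 8 ) == 5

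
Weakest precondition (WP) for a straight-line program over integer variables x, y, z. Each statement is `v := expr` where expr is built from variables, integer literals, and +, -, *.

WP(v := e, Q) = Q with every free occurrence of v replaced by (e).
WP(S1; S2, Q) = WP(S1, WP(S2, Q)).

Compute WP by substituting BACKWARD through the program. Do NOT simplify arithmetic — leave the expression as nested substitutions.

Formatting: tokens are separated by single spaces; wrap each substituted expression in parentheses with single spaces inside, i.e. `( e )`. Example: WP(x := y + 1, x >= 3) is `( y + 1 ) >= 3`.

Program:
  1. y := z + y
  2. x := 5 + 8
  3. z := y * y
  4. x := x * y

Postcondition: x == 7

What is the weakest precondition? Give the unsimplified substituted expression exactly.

Answer: ( ( 5 + 8 ) * ( z + y ) ) == 7

Derivation:
post: x == 7
stmt 4: x := x * y  -- replace 1 occurrence(s) of x with (x * y)
  => ( x * y ) == 7
stmt 3: z := y * y  -- replace 0 occurrence(s) of z with (y * y)
  => ( x * y ) == 7
stmt 2: x := 5 + 8  -- replace 1 occurrence(s) of x with (5 + 8)
  => ( ( 5 + 8 ) * y ) == 7
stmt 1: y := z + y  -- replace 1 occurrence(s) of y with (z + y)
  => ( ( 5 + 8 ) * ( z + y ) ) == 7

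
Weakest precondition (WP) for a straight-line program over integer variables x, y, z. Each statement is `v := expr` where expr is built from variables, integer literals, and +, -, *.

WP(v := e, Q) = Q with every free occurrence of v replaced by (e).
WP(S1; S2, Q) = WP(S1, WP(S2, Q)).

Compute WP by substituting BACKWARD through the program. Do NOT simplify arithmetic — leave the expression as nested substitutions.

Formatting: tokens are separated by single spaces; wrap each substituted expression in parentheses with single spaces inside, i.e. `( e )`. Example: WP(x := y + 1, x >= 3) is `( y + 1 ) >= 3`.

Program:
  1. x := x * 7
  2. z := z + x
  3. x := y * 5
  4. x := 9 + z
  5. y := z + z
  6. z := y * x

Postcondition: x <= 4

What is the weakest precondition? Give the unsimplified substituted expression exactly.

Answer: ( 9 + ( z + ( x * 7 ) ) ) <= 4

Derivation:
post: x <= 4
stmt 6: z := y * x  -- replace 0 occurrence(s) of z with (y * x)
  => x <= 4
stmt 5: y := z + z  -- replace 0 occurrence(s) of y with (z + z)
  => x <= 4
stmt 4: x := 9 + z  -- replace 1 occurrence(s) of x with (9 + z)
  => ( 9 + z ) <= 4
stmt 3: x := y * 5  -- replace 0 occurrence(s) of x with (y * 5)
  => ( 9 + z ) <= 4
stmt 2: z := z + x  -- replace 1 occurrence(s) of z with (z + x)
  => ( 9 + ( z + x ) ) <= 4
stmt 1: x := x * 7  -- replace 1 occurrence(s) of x with (x * 7)
  => ( 9 + ( z + ( x * 7 ) ) ) <= 4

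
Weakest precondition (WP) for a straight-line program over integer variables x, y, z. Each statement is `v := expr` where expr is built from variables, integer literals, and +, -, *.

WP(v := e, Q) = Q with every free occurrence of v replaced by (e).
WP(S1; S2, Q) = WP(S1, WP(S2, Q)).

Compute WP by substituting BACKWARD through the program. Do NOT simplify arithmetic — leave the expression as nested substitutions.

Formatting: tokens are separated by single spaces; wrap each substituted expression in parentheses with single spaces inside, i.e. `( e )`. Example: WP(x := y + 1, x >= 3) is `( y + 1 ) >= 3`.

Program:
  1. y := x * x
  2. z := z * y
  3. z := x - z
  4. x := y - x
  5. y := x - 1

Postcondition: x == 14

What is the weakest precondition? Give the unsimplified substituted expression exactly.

post: x == 14
stmt 5: y := x - 1  -- replace 0 occurrence(s) of y with (x - 1)
  => x == 14
stmt 4: x := y - x  -- replace 1 occurrence(s) of x with (y - x)
  => ( y - x ) == 14
stmt 3: z := x - z  -- replace 0 occurrence(s) of z with (x - z)
  => ( y - x ) == 14
stmt 2: z := z * y  -- replace 0 occurrence(s) of z with (z * y)
  => ( y - x ) == 14
stmt 1: y := x * x  -- replace 1 occurrence(s) of y with (x * x)
  => ( ( x * x ) - x ) == 14

Answer: ( ( x * x ) - x ) == 14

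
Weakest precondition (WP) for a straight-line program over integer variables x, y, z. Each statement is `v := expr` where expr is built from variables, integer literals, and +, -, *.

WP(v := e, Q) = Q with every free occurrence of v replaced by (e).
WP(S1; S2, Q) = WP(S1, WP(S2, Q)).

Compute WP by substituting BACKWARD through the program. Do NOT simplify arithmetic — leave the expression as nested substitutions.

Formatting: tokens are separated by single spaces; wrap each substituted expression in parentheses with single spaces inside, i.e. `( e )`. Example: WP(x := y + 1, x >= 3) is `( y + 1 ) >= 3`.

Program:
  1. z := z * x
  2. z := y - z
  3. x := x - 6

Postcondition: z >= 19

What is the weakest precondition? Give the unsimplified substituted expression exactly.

post: z >= 19
stmt 3: x := x - 6  -- replace 0 occurrence(s) of x with (x - 6)
  => z >= 19
stmt 2: z := y - z  -- replace 1 occurrence(s) of z with (y - z)
  => ( y - z ) >= 19
stmt 1: z := z * x  -- replace 1 occurrence(s) of z with (z * x)
  => ( y - ( z * x ) ) >= 19

Answer: ( y - ( z * x ) ) >= 19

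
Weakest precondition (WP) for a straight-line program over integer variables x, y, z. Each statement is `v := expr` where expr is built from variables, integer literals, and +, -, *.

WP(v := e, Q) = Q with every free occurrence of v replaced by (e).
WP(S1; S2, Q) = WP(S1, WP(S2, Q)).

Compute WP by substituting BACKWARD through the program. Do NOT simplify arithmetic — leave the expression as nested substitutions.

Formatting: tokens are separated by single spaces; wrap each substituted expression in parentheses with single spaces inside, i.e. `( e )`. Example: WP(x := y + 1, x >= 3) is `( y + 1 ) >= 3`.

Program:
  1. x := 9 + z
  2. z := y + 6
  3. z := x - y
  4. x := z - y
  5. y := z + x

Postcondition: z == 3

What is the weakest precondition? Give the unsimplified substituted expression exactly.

post: z == 3
stmt 5: y := z + x  -- replace 0 occurrence(s) of y with (z + x)
  => z == 3
stmt 4: x := z - y  -- replace 0 occurrence(s) of x with (z - y)
  => z == 3
stmt 3: z := x - y  -- replace 1 occurrence(s) of z with (x - y)
  => ( x - y ) == 3
stmt 2: z := y + 6  -- replace 0 occurrence(s) of z with (y + 6)
  => ( x - y ) == 3
stmt 1: x := 9 + z  -- replace 1 occurrence(s) of x with (9 + z)
  => ( ( 9 + z ) - y ) == 3

Answer: ( ( 9 + z ) - y ) == 3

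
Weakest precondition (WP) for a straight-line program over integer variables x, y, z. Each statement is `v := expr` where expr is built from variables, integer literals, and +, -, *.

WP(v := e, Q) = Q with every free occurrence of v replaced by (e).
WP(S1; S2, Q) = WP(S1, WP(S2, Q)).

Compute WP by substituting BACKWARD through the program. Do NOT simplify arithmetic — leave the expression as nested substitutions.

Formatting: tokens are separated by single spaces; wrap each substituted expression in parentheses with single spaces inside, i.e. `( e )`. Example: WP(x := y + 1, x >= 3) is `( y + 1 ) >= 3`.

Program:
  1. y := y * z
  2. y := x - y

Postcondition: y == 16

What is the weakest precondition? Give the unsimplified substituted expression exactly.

Answer: ( x - ( y * z ) ) == 16

Derivation:
post: y == 16
stmt 2: y := x - y  -- replace 1 occurrence(s) of y with (x - y)
  => ( x - y ) == 16
stmt 1: y := y * z  -- replace 1 occurrence(s) of y with (y * z)
  => ( x - ( y * z ) ) == 16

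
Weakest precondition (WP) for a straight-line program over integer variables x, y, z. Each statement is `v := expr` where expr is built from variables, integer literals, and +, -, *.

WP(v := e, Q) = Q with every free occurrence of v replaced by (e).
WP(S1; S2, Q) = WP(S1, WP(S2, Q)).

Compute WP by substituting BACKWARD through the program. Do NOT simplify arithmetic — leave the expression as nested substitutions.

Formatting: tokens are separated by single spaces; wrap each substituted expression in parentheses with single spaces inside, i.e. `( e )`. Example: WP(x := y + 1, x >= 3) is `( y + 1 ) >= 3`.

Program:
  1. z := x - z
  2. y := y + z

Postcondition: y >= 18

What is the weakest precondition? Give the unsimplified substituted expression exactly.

Answer: ( y + ( x - z ) ) >= 18

Derivation:
post: y >= 18
stmt 2: y := y + z  -- replace 1 occurrence(s) of y with (y + z)
  => ( y + z ) >= 18
stmt 1: z := x - z  -- replace 1 occurrence(s) of z with (x - z)
  => ( y + ( x - z ) ) >= 18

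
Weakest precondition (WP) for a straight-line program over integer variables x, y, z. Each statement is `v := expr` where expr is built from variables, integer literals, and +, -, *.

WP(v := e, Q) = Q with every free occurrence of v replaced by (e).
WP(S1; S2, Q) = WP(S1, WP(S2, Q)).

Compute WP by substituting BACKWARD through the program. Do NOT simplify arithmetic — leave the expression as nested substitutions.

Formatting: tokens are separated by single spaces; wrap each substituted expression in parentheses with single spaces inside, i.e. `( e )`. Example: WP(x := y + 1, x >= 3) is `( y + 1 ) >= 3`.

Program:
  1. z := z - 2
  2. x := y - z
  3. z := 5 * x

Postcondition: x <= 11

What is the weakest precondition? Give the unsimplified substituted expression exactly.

Answer: ( y - ( z - 2 ) ) <= 11

Derivation:
post: x <= 11
stmt 3: z := 5 * x  -- replace 0 occurrence(s) of z with (5 * x)
  => x <= 11
stmt 2: x := y - z  -- replace 1 occurrence(s) of x with (y - z)
  => ( y - z ) <= 11
stmt 1: z := z - 2  -- replace 1 occurrence(s) of z with (z - 2)
  => ( y - ( z - 2 ) ) <= 11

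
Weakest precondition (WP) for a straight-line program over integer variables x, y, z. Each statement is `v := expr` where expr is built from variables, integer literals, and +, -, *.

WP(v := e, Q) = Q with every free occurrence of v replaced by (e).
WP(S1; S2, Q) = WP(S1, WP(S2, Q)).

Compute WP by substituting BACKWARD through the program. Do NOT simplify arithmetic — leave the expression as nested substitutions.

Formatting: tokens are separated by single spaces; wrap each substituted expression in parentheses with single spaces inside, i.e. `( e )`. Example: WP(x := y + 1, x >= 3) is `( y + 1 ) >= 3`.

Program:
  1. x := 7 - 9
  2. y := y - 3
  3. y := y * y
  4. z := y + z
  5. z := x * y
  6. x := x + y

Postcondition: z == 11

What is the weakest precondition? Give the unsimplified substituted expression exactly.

post: z == 11
stmt 6: x := x + y  -- replace 0 occurrence(s) of x with (x + y)
  => z == 11
stmt 5: z := x * y  -- replace 1 occurrence(s) of z with (x * y)
  => ( x * y ) == 11
stmt 4: z := y + z  -- replace 0 occurrence(s) of z with (y + z)
  => ( x * y ) == 11
stmt 3: y := y * y  -- replace 1 occurrence(s) of y with (y * y)
  => ( x * ( y * y ) ) == 11
stmt 2: y := y - 3  -- replace 2 occurrence(s) of y with (y - 3)
  => ( x * ( ( y - 3 ) * ( y - 3 ) ) ) == 11
stmt 1: x := 7 - 9  -- replace 1 occurrence(s) of x with (7 - 9)
  => ( ( 7 - 9 ) * ( ( y - 3 ) * ( y - 3 ) ) ) == 11

Answer: ( ( 7 - 9 ) * ( ( y - 3 ) * ( y - 3 ) ) ) == 11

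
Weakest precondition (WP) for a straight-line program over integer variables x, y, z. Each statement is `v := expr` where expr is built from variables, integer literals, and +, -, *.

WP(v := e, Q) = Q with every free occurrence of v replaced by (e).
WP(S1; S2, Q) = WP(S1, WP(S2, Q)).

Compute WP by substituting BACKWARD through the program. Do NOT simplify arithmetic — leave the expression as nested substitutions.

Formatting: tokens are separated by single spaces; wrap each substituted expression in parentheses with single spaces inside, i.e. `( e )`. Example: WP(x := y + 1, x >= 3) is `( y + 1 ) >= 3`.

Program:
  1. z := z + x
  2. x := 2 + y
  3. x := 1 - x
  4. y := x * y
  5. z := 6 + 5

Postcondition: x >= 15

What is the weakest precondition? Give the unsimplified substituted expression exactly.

post: x >= 15
stmt 5: z := 6 + 5  -- replace 0 occurrence(s) of z with (6 + 5)
  => x >= 15
stmt 4: y := x * y  -- replace 0 occurrence(s) of y with (x * y)
  => x >= 15
stmt 3: x := 1 - x  -- replace 1 occurrence(s) of x with (1 - x)
  => ( 1 - x ) >= 15
stmt 2: x := 2 + y  -- replace 1 occurrence(s) of x with (2 + y)
  => ( 1 - ( 2 + y ) ) >= 15
stmt 1: z := z + x  -- replace 0 occurrence(s) of z with (z + x)
  => ( 1 - ( 2 + y ) ) >= 15

Answer: ( 1 - ( 2 + y ) ) >= 15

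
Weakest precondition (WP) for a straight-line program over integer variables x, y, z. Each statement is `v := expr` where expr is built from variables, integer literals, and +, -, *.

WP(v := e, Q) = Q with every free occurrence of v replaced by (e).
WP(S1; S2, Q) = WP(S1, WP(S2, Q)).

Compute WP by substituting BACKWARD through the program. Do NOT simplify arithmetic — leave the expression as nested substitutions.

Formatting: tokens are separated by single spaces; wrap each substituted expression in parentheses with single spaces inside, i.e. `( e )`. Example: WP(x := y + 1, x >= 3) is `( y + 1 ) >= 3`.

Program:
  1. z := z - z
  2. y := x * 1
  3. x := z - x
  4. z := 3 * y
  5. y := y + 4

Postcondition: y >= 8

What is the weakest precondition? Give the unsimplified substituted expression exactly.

post: y >= 8
stmt 5: y := y + 4  -- replace 1 occurrence(s) of y with (y + 4)
  => ( y + 4 ) >= 8
stmt 4: z := 3 * y  -- replace 0 occurrence(s) of z with (3 * y)
  => ( y + 4 ) >= 8
stmt 3: x := z - x  -- replace 0 occurrence(s) of x with (z - x)
  => ( y + 4 ) >= 8
stmt 2: y := x * 1  -- replace 1 occurrence(s) of y with (x * 1)
  => ( ( x * 1 ) + 4 ) >= 8
stmt 1: z := z - z  -- replace 0 occurrence(s) of z with (z - z)
  => ( ( x * 1 ) + 4 ) >= 8

Answer: ( ( x * 1 ) + 4 ) >= 8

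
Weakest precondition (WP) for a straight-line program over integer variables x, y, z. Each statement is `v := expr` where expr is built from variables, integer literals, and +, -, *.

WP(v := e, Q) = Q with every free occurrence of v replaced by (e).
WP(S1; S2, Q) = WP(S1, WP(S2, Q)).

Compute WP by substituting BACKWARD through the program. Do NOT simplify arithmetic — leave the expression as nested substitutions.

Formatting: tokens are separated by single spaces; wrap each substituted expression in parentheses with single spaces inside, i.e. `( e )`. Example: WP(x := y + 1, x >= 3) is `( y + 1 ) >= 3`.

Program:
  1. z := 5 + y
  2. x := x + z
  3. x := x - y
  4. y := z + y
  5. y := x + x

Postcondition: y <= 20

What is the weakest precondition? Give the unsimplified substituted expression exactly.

Answer: ( ( ( x + ( 5 + y ) ) - y ) + ( ( x + ( 5 + y ) ) - y ) ) <= 20

Derivation:
post: y <= 20
stmt 5: y := x + x  -- replace 1 occurrence(s) of y with (x + x)
  => ( x + x ) <= 20
stmt 4: y := z + y  -- replace 0 occurrence(s) of y with (z + y)
  => ( x + x ) <= 20
stmt 3: x := x - y  -- replace 2 occurrence(s) of x with (x - y)
  => ( ( x - y ) + ( x - y ) ) <= 20
stmt 2: x := x + z  -- replace 2 occurrence(s) of x with (x + z)
  => ( ( ( x + z ) - y ) + ( ( x + z ) - y ) ) <= 20
stmt 1: z := 5 + y  -- replace 2 occurrence(s) of z with (5 + y)
  => ( ( ( x + ( 5 + y ) ) - y ) + ( ( x + ( 5 + y ) ) - y ) ) <= 20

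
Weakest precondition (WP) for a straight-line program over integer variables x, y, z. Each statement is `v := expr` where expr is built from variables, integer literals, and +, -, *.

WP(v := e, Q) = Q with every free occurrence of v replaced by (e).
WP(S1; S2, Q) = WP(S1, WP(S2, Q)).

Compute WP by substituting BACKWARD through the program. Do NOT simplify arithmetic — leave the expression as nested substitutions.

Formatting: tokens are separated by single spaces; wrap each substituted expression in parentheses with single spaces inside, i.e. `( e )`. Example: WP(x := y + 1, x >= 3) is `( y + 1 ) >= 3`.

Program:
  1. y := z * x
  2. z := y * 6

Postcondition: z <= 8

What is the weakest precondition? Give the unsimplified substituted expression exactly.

post: z <= 8
stmt 2: z := y * 6  -- replace 1 occurrence(s) of z with (y * 6)
  => ( y * 6 ) <= 8
stmt 1: y := z * x  -- replace 1 occurrence(s) of y with (z * x)
  => ( ( z * x ) * 6 ) <= 8

Answer: ( ( z * x ) * 6 ) <= 8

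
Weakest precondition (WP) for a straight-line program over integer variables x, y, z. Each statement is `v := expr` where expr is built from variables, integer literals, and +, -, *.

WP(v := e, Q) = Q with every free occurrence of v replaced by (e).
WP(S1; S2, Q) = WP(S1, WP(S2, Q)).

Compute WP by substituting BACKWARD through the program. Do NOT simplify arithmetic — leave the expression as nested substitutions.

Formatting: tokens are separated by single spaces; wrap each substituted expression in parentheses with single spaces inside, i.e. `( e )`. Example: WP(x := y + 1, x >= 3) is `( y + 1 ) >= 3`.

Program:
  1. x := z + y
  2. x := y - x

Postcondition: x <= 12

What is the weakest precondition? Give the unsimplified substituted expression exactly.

post: x <= 12
stmt 2: x := y - x  -- replace 1 occurrence(s) of x with (y - x)
  => ( y - x ) <= 12
stmt 1: x := z + y  -- replace 1 occurrence(s) of x with (z + y)
  => ( y - ( z + y ) ) <= 12

Answer: ( y - ( z + y ) ) <= 12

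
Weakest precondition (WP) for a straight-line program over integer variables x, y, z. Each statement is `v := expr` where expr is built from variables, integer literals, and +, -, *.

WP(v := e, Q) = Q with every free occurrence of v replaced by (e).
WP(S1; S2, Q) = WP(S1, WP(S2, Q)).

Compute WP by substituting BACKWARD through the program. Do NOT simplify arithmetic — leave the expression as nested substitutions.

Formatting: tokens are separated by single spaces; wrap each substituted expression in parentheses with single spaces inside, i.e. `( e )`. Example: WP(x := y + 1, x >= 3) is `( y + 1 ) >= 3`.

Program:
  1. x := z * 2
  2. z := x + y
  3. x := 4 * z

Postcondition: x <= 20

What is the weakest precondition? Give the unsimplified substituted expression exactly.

post: x <= 20
stmt 3: x := 4 * z  -- replace 1 occurrence(s) of x with (4 * z)
  => ( 4 * z ) <= 20
stmt 2: z := x + y  -- replace 1 occurrence(s) of z with (x + y)
  => ( 4 * ( x + y ) ) <= 20
stmt 1: x := z * 2  -- replace 1 occurrence(s) of x with (z * 2)
  => ( 4 * ( ( z * 2 ) + y ) ) <= 20

Answer: ( 4 * ( ( z * 2 ) + y ) ) <= 20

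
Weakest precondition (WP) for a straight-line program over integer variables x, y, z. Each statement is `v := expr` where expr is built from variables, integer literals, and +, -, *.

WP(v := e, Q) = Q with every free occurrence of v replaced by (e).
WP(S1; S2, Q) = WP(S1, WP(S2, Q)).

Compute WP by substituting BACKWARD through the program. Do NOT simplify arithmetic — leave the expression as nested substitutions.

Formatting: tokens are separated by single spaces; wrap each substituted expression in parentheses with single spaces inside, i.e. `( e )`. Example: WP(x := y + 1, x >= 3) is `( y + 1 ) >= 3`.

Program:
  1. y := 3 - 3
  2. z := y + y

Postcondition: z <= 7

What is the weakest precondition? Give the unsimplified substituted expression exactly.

Answer: ( ( 3 - 3 ) + ( 3 - 3 ) ) <= 7

Derivation:
post: z <= 7
stmt 2: z := y + y  -- replace 1 occurrence(s) of z with (y + y)
  => ( y + y ) <= 7
stmt 1: y := 3 - 3  -- replace 2 occurrence(s) of y with (3 - 3)
  => ( ( 3 - 3 ) + ( 3 - 3 ) ) <= 7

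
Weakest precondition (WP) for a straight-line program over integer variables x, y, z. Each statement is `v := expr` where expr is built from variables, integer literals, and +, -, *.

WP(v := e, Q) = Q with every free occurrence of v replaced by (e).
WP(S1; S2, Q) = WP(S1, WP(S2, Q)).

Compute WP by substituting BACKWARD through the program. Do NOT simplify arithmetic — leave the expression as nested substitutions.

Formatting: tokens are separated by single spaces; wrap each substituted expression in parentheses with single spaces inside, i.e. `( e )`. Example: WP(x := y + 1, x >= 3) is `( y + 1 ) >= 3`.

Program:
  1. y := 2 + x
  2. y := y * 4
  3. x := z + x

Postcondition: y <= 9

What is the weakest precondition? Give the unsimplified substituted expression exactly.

post: y <= 9
stmt 3: x := z + x  -- replace 0 occurrence(s) of x with (z + x)
  => y <= 9
stmt 2: y := y * 4  -- replace 1 occurrence(s) of y with (y * 4)
  => ( y * 4 ) <= 9
stmt 1: y := 2 + x  -- replace 1 occurrence(s) of y with (2 + x)
  => ( ( 2 + x ) * 4 ) <= 9

Answer: ( ( 2 + x ) * 4 ) <= 9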